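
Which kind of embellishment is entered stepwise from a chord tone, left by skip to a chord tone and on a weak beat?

Escape tone.

Approach: by step. Departure: by leap. Metric position: weak.
Step in, leap out, from a weak position — an escape tone (échappée). (It is the mirror image of the appoggiatura, which leaps in and steps out on a strong beat.)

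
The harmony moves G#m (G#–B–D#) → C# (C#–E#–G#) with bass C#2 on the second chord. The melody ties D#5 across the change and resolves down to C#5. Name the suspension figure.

At the second chord the bass is C#2. The suspended D#5 lies a ninth above the bass; after resolving down by step to C#5, the interval above the bass becomes an octave.
Suspension figures are named by those two intervals: 9–8.

9–8 suspension.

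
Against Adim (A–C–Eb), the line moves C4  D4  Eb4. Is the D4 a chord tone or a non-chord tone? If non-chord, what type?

The harmony at that moment is A diminished triad (A, C, Eb); D4 is not a chord tone.
It is approached by step up from C4 and left by step up to Eb4.
Step in, step out in the same direction — a passing tone.

Non-chord tone — a passing tone.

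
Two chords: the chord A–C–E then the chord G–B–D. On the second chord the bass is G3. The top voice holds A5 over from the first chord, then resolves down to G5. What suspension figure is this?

At the second chord the bass is G3. The suspended A5 lies a ninth above the bass; after resolving down by step to G5, the interval above the bass becomes an octave.
Suspension figures are named by those two intervals: 9–8.

9–8 suspension.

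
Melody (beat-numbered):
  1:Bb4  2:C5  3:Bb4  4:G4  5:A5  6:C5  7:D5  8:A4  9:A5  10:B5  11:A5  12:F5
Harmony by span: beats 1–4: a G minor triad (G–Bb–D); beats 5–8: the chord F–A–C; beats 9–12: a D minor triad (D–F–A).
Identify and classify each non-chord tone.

The harmony at that moment is G minor triad (G, Bb, D); C5 is not a chord tone.
It is approached by step up from Bb4 and left by step down to Bb4.
Step away and step back to the same note — a neighbor tone (upper neighbor).
The harmony at that moment is F major triad (F, A, C); D5 is not a chord tone.
It is approached by step up from C5 and left by leap down to A4.
Step in, leap out — an escape tone.
The harmony at that moment is D minor triad (D, F, A); B5 is not a chord tone.
It is approached by step up from A5 and left by step down to A5.
Step away and step back to the same note — a neighbor tone (upper neighbor).

C5 (beat 2) — neighbor tone; D5 (beat 7) — escape tone; B5 (beat 10) — neighbor tone.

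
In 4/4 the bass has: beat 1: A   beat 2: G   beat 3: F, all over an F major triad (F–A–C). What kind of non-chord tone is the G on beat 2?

The harmony at that moment is F major triad (F, A, C); G is not a chord tone.
It is approached by step down from A and left by step down to F.
Step in, step out in the same direction — a passing tone.

Passing tone.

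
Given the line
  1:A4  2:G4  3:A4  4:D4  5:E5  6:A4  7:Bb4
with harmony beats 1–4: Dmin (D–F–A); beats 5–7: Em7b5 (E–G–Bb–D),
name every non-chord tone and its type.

The harmony at that moment is D minor triad (D, F, A); G4 is not a chord tone.
It is approached by step down from A4 and left by step up to A4.
Step away and step back to the same note — a neighbor tone (lower neighbor).
The harmony at that moment is E half-diminished seventh chord (E, G, Bb, D); A4 is not a chord tone.
It is approached by leap down from E5 and left by step up to Bb4.
Leap in, step out — an appoggiatura.

G4 (beat 2) — neighbor tone; A4 (beat 6) — appoggiatura.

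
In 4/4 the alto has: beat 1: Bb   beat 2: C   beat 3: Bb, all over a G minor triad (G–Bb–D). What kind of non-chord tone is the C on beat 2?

The harmony at that moment is G minor triad (G, Bb, D); C is not a chord tone.
It is approached by step up from Bb and left by step down to Bb.
Step away and step back to the same note — a neighbor tone (upper neighbor).

Upper neighbor tone.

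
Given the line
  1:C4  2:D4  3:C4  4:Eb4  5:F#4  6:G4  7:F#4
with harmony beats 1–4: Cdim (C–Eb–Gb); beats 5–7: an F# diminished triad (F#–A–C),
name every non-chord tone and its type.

The harmony at that moment is C diminished triad (C, Eb, Gb); D4 is not a chord tone.
It is approached by step up from C4 and left by step down to C4.
Step away and step back to the same note — a neighbor tone (upper neighbor).
The harmony at that moment is F# diminished triad (F#, A, C); G4 is not a chord tone.
It is approached by step up from F#4 and left by step down to F#4.
Step away and step back to the same note — a neighbor tone (upper neighbor).

D4 (beat 2) — neighbor tone; G4 (beat 6) — neighbor tone.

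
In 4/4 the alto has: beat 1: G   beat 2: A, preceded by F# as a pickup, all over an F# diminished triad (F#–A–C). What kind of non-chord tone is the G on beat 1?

Passing tone.

The harmony at that moment is F# diminished triad (F#, A, C); G is not a chord tone.
It is approached by step up from F# and left by step up to A.
Step in, step out in the same direction — a passing tone.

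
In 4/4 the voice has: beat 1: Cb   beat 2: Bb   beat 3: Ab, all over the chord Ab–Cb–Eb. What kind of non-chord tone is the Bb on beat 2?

The harmony at that moment is Ab minor triad (Ab, Cb, Eb); Bb is not a chord tone.
It is approached by step down from Cb and left by step down to Ab.
Step in, step out in the same direction — a passing tone.

Passing tone.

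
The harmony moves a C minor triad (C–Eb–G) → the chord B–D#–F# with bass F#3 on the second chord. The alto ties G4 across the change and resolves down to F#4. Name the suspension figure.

At the second chord the bass is F#3. The suspended G4 lies a ninth above the bass; after resolving down by step to F#4, the interval above the bass becomes an octave.
Suspension figures are named by those two intervals: 9–8.

9–8 suspension.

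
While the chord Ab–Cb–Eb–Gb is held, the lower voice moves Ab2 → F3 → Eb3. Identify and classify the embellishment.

The harmony at that moment is Ab minor seventh chord (Ab, Cb, Eb, Gb); F3 is not a chord tone.
It is approached by leap up from Ab2 and left by step down to Eb3.
Leap in, step out — an appoggiatura.

F3 is an appoggiatura.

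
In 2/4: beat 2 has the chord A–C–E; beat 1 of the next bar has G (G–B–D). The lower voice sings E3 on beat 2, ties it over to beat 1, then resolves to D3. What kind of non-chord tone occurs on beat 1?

The harmony at that moment is G major triad (G, B, D); E3 is not a chord tone.
It is held over (the same pitch as the preceding E3) and left by step down to D3.
Held over from the previous chord and resolving down by step — a suspension.

Suspension.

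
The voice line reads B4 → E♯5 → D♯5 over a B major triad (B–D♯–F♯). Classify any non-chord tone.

The harmony at that moment is B major triad (B, D♯, F♯); E♯5 is not a chord tone.
It is approached by leap up from B4 and left by step down to D♯5.
Leap in, step out — an appoggiatura.

E♯5 is an appoggiatura.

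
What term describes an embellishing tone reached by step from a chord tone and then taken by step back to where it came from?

Neighbor tone.

Approach: by step. Departure: by step in the opposite direction, back to the starting pitch.
Stepwise on both sides but reversing to return to the same chord tone — a neighbor tone. (Had it continued onward in the same direction it would be a passing tone instead.)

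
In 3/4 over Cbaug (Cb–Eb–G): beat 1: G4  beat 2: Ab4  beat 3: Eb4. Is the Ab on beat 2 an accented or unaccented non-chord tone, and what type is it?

The harmony at that moment is Cb augmented triad (Cb, Eb, G); Ab4 is not a chord tone.
It is approached by step up from G4 and left by leap down to Eb4.
Step in, leap out — an escape tone.
It falls on a weak beat, so it is unaccented.

Unaccented escape tone.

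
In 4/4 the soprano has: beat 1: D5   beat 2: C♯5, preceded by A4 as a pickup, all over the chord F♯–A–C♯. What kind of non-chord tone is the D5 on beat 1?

Appoggiatura.

The harmony at that moment is F♯ minor triad (F♯, A, C♯); D5 is not a chord tone.
It is approached by leap up from A4 and left by step down to C♯5.
Leap in, step out, metrically accented — an appoggiatura.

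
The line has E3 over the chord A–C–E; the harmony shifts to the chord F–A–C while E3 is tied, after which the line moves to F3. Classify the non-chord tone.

E3 is a retardation.

The harmony at that moment is F major triad (F, A, C); E3 is not a chord tone.
It is held over (the same pitch as the preceding E3) and left by step up to F3.
Held over from the previous chord and resolving up by step — a retardation.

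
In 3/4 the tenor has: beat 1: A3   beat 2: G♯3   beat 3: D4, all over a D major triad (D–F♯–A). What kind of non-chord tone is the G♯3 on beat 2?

Escape tone.

The harmony at that moment is D major triad (D, F♯, A); G♯3 is not a chord tone.
It is approached by step down from A3 and left by leap up to D4.
Step in, leap out, on a weak beat — an escape tone.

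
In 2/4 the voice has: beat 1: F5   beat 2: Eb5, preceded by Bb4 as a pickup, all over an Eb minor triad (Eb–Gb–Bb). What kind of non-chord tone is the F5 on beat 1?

Appoggiatura.

The harmony at that moment is Eb minor triad (Eb, Gb, Bb); F5 is not a chord tone.
It is approached by leap up from Bb4 and left by step down to Eb5.
Leap in, step out, metrically accented — an appoggiatura.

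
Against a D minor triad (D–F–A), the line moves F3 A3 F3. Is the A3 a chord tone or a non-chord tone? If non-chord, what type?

Chord tone (the fifth of D minor triad).

D minor triad contains D, F, A; A is the fifth, so it is a chord tone.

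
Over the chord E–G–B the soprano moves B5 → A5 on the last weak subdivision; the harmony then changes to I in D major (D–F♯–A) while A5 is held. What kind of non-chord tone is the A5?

A5 is an anticipation.

The harmony at that moment is E minor triad (E, G, B); A5 is not a chord tone.
It is approached by step down from B5 and then sustained as the same pitch into the next harmony.
Arriving early and becoming a chord tone when the harmony changes — an anticipation.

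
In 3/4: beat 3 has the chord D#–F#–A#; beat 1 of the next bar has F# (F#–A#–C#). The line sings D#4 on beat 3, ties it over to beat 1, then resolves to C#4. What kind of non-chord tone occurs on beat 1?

Suspension.

The harmony at that moment is F# major triad (F#, A#, C#); D#4 is not a chord tone.
It is held over (the same pitch as the preceding D#4) and left by step down to C#4.
Held over from the previous chord and resolving down by step — a suspension.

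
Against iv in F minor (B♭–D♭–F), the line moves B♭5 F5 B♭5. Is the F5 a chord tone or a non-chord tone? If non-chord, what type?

Bb minor triad contains B♭, D♭, F; F is the fifth, so it is a chord tone.

Chord tone (the fifth of Bb minor triad).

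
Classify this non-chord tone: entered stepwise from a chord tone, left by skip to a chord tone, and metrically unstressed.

Escape tone.

Approach: by step. Departure: by leap. Metric position: weak.
Step in, leap out, from a weak position — an escape tone (échappée). (It is the mirror image of the appoggiatura, which leaps in and steps out on a strong beat.)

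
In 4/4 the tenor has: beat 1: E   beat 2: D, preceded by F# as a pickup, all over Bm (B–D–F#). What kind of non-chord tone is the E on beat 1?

Passing tone.

The harmony at that moment is B minor triad (B, D, F#); E is not a chord tone.
It is approached by step down from F# and left by step down to D.
Step in, step out in the same direction — a passing tone.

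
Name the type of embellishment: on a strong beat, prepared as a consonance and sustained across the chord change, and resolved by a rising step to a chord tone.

Retardation.

Approach: by preparation — the pitch is first a chord tone, then held (tied or repeated) while the harmony changes under it. Departure: up by step. Metric position: strong.
A prepared dissonance that resolves upward by step — a retardation. (The same figure resolving downward would be a suspension.)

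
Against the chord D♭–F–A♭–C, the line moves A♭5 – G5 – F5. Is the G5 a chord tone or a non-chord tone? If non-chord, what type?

Non-chord tone — a passing tone.

The harmony at that moment is D♭ major seventh chord (D♭, F, A♭, C); G5 is not a chord tone.
It is approached by step down from A♭5 and left by step down to F5.
Step in, step out in the same direction — a passing tone.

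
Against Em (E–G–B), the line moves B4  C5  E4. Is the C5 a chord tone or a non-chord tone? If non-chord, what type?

The harmony at that moment is E minor triad (E, G, B); C5 is not a chord tone.
It is approached by step up from B4 and left by leap down to E4.
Step in, leap out — an escape tone.

Non-chord tone — an escape tone.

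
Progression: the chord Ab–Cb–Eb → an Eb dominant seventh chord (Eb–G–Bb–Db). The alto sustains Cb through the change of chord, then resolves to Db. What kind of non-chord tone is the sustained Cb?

Cb is a retardation.

The harmony at that moment is Eb dominant seventh chord (Eb, G, Bb, Db); Cb is not a chord tone.
It is held over (the same pitch as the preceding Cb) and left by step up to Db.
Held over from the previous chord and resolving up by step — a retardation.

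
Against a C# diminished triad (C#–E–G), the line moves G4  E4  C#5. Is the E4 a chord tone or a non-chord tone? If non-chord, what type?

Chord tone (the third of C# diminished triad).

C# diminished triad contains C#, E, G; E is the third, so it is a chord tone.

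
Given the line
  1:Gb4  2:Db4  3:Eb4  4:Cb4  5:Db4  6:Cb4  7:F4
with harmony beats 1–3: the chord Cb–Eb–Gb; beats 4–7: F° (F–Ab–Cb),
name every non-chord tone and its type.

The harmony at that moment is Cb major triad (Cb, Eb, Gb); Db4 is not a chord tone.
It is approached by leap down from Gb4 and left by step up to Eb4.
Leap in, step out — an appoggiatura.
The harmony at that moment is F diminished triad (F, Ab, Cb); Db4 is not a chord tone.
It is approached by step up from Cb4 and left by step down to Cb4.
Step away and step back to the same note — a neighbor tone (upper neighbor).

Db4 (beat 2) — appoggiatura; Db4 (beat 5) — neighbor tone.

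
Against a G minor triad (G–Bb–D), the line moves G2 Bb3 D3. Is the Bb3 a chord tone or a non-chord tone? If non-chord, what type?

G minor triad contains G, Bb, D; Bb is the third, so it is a chord tone.

Chord tone (the third of G minor triad).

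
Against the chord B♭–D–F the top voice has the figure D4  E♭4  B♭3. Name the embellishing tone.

E♭4 is an escape tone.

The harmony at that moment is B♭ major triad (B♭, D, F); E♭4 is not a chord tone.
It is approached by step up from D4 and left by leap down to B♭3.
Step in, leap out — an escape tone.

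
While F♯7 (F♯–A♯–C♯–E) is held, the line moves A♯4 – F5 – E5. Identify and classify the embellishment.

The harmony at that moment is F♯ dominant seventh chord (F♯, A♯, C♯, E); F5 is not a chord tone.
It is approached by leap up from A♯4 and left by step down to E5.
Leap in, step out — an appoggiatura.

F5 is an appoggiatura.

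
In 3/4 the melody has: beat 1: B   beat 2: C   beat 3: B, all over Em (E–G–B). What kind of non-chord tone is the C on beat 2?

Upper neighbor tone.

The harmony at that moment is E minor triad (E, G, B); C is not a chord tone.
It is approached by step up from B and left by step down to B.
Step away and step back to the same note — a neighbor tone (upper neighbor).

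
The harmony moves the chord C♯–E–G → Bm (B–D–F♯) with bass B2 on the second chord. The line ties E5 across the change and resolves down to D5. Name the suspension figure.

4–3 suspension.

At the second chord the bass is B2. The suspended E5 lies a fourth above the bass; after resolving down by step to D5, the interval above the bass becomes a third.
Suspension figures are named by those two intervals: 4–3.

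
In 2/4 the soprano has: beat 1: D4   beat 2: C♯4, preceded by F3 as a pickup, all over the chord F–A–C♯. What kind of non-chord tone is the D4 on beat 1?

Appoggiatura.

The harmony at that moment is F augmented triad (F, A, C♯); D4 is not a chord tone.
It is approached by leap up from F3 and left by step down to C♯4.
Leap in, step out, metrically accented — an appoggiatura.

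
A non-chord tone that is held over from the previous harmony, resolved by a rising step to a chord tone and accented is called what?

Retardation.

Approach: by preparation — the pitch is first a chord tone, then held (tied or repeated) while the harmony changes under it. Departure: up by step. Metric position: strong.
A prepared dissonance that resolves upward by step — a retardation. (The same figure resolving downward would be a suspension.)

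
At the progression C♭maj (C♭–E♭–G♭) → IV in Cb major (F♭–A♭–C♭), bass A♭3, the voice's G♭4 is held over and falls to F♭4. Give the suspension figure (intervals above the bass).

At the second chord the bass is A♭3. The suspended G♭4 lies a seventh above the bass; after resolving down by step to F♭4, the interval above the bass becomes a sixth.
Suspension figures are named by those two intervals: 7–6.

7–6 suspension.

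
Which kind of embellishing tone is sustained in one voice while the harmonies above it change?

Pedal tone.

Approach: none. Departure: none — a single pitch is sustained while the chords change around it, passing through harmonies that do not contain it.
No melodic motion at all; the dissonance is created entirely by the moving harmonies against the stationary note — a pedal tone (pedal point).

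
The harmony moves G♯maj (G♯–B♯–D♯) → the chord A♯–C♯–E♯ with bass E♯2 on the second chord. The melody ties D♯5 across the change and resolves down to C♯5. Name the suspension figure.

7–6 suspension.

At the second chord the bass is E♯2. The suspended D♯5 lies a seventh above the bass; after resolving down by step to C♯5, the interval above the bass becomes a sixth.
Suspension figures are named by those two intervals: 7–6.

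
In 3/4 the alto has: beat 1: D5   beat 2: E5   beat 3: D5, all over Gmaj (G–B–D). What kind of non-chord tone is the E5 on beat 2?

Upper neighbor tone.

The harmony at that moment is G major triad (G, B, D); E5 is not a chord tone.
It is approached by step up from D5 and left by step down to D5.
Step away and step back to the same note — a neighbor tone (upper neighbor).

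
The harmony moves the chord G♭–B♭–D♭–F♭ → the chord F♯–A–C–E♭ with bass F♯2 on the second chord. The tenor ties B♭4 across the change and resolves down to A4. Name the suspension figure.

At the second chord the bass is F♯2. The suspended B♭4 lies a fourth above the bass; after resolving down by step to A4, the interval above the bass becomes a third.
Suspension figures are named by those two intervals: 4–3.

4–3 suspension.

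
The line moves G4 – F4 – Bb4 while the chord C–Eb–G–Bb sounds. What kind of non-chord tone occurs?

F4 is an escape tone.

The harmony at that moment is C minor seventh chord (C, Eb, G, Bb); F4 is not a chord tone.
It is approached by step down from G4 and left by leap up to Bb4.
Step in, leap out — an escape tone.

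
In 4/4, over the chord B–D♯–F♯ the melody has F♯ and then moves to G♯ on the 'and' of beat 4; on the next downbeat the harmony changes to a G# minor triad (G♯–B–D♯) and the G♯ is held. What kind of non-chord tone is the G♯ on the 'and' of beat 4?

Anticipation.

The harmony at that moment is B major triad (B, D♯, F♯); G♯ is not a chord tone.
It is approached by step up from F♯ and then sustained as the same pitch into the next harmony.
Arriving early and becoming a chord tone when the harmony changes — an anticipation.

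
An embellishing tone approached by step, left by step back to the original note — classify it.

Approach: by step. Departure: by step in the opposite direction, back to the starting pitch.
Stepwise on both sides but reversing to return to the same chord tone — a neighbor tone. (Had it continued onward in the same direction it would be a passing tone instead.)

Neighbor tone.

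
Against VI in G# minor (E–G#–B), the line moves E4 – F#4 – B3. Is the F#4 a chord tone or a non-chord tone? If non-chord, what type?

Non-chord tone — an escape tone.

The harmony at that moment is E major triad (E, G#, B); F#4 is not a chord tone.
It is approached by step up from E4 and left by leap down to B3.
Step in, leap out — an escape tone.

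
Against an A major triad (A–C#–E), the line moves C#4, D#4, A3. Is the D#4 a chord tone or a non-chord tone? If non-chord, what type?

Non-chord tone — an escape tone.

The harmony at that moment is A major triad (A, C#, E); D#4 is not a chord tone.
It is approached by step up from C#4 and left by leap down to A3.
Step in, leap out — an escape tone.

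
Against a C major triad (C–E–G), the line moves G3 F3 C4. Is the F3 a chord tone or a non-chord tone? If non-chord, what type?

Non-chord tone — an escape tone.

The harmony at that moment is C major triad (C, E, G); F3 is not a chord tone.
It is approached by step down from G3 and left by leap up to C4.
Step in, leap out — an escape tone.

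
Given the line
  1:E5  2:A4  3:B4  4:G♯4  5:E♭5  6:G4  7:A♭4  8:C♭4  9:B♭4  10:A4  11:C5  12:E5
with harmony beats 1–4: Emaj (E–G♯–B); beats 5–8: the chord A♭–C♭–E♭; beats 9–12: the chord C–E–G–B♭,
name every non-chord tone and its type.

A4 (beat 2) — appoggiatura; G4 (beat 6) — appoggiatura; A4 (beat 10) — escape tone.

The harmony at that moment is E major triad (E, G♯, B); A4 is not a chord tone.
It is approached by leap down from E5 and left by step up to B4.
Leap in, step out — an appoggiatura.
The harmony at that moment is A♭ minor triad (A♭, C♭, E♭); G4 is not a chord tone.
It is approached by leap down from E♭5 and left by step up to A♭4.
Leap in, step out — an appoggiatura.
The harmony at that moment is C dominant seventh chord (C, E, G, B♭); A4 is not a chord tone.
It is approached by step down from B♭4 and left by leap up to C5.
Step in, leap out — an escape tone.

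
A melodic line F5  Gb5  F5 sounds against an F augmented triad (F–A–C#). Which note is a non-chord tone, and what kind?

Gb5 is a neighbor tone.

The harmony at that moment is F augmented triad (F, A, C#); Gb5 is not a chord tone.
It is approached by step up from F5 and left by step down to F5.
Step away and step back to the same note — a neighbor tone (upper neighbor).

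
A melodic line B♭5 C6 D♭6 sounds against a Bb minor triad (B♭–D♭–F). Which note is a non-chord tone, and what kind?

The harmony at that moment is B♭ minor triad (B♭, D♭, F); C6 is not a chord tone.
It is approached by step up from B♭5 and left by step up to D♭6.
Step in, step out in the same direction — a passing tone.

C6 is a passing tone.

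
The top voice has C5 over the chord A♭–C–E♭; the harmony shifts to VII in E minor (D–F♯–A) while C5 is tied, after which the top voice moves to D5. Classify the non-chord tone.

C5 is a retardation.

The harmony at that moment is D major triad (D, F♯, A); C5 is not a chord tone.
It is held over (the same pitch as the preceding C5) and left by step up to D5.
Held over from the previous chord and resolving up by step — a retardation.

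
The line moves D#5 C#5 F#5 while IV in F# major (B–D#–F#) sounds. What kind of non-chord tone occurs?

C#5 is an escape tone.

The harmony at that moment is B major triad (B, D#, F#); C#5 is not a chord tone.
It is approached by step down from D#5 and left by leap up to F#5.
Step in, leap out — an escape tone.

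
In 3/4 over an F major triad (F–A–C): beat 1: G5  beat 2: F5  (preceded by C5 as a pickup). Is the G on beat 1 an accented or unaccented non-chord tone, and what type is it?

Accented appoggiatura.

The harmony at that moment is F major triad (F, A, C); G5 is not a chord tone.
It is approached by leap up from C5 and left by step down to F5.
Leap in, step out — an appoggiatura.
It falls on the downbeat, so it is accented.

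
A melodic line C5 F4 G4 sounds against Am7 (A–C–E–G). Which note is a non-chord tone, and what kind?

F4 is an appoggiatura.

The harmony at that moment is A minor seventh chord (A, C, E, G); F4 is not a chord tone.
It is approached by leap down from C5 and left by step up to G4.
Leap in, step out — an appoggiatura.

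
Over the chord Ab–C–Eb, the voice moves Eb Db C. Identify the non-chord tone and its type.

Db is a passing tone.

The harmony at that moment is Ab major triad (Ab, C, Eb); Db is not a chord tone.
It is approached by step down from Eb and left by step down to C.
Step in, step out in the same direction — a passing tone.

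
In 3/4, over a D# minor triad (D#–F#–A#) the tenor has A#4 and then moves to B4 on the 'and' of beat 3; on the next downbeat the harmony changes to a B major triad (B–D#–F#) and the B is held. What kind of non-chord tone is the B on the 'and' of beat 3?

The harmony at that moment is D# minor triad (D#, F#, A#); B4 is not a chord tone.
It is approached by step up from A#4 and then sustained as the same pitch into the next harmony.
Arriving early and becoming a chord tone when the harmony changes — an anticipation.

Anticipation.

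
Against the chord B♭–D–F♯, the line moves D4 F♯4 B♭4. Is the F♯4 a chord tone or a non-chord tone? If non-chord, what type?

Chord tone (the fifth of Bb augmented triad).

Bb augmented triad contains B♭, D, F♯; F♯ is the fifth, so it is a chord tone.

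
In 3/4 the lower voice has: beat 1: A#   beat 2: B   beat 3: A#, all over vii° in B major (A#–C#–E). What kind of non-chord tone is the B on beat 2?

The harmony at that moment is A# diminished triad (A#, C#, E); B is not a chord tone.
It is approached by step up from A# and left by step down to A#.
Step away and step back to the same note — a neighbor tone (upper neighbor).

Upper neighbor tone.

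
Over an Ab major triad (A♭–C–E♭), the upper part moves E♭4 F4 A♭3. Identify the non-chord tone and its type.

The harmony at that moment is A♭ major triad (A♭, C, E♭); F4 is not a chord tone.
It is approached by step up from E♭4 and left by leap down to A♭3.
Step in, leap out — an escape tone.

F4 is an escape tone.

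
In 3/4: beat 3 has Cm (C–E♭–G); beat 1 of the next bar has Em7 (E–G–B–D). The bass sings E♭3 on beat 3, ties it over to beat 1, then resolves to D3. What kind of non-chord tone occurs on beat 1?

Suspension.

The harmony at that moment is E minor seventh chord (E, G, B, D); E♭3 is not a chord tone.
It is held over (the same pitch as the preceding E♭3) and left by step down to D3.
Held over from the previous chord and resolving down by step — a suspension.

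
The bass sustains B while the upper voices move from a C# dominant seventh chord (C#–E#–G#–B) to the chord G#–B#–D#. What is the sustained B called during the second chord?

Pedal tone (pedal point).

The harmony at that moment is G# major triad (G#, B#, D#); B is not a chord tone.
It is held over (the same pitch as the preceding B) and then sustained as the same pitch into the next harmony.
Sustained through a change of harmony — a pedal tone.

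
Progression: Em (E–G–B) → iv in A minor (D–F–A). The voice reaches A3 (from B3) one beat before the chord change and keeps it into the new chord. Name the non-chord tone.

A3 is an anticipation.

The harmony at that moment is E minor triad (E, G, B); A3 is not a chord tone.
It is approached by step down from B3 and then sustained as the same pitch into the next harmony.
Arriving early and becoming a chord tone when the harmony changes — an anticipation.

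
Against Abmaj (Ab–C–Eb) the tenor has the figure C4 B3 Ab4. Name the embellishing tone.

B3 is an escape tone.

The harmony at that moment is Ab major triad (Ab, C, Eb); B3 is not a chord tone.
It is approached by step down from C4 and left by leap up to Ab4.
Step in, leap out — an escape tone.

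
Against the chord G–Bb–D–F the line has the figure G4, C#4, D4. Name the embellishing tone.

C#4 is an appoggiatura.

The harmony at that moment is G minor seventh chord (G, Bb, D, F); C#4 is not a chord tone.
It is approached by leap down from G4 and left by step up to D4.
Leap in, step out — an appoggiatura.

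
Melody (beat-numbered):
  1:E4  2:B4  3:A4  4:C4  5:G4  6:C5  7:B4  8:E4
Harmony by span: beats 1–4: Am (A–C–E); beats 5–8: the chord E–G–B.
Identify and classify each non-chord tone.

B4 (beat 2) — appoggiatura; C5 (beat 6) — appoggiatura.

The harmony at that moment is A minor triad (A, C, E); B4 is not a chord tone.
It is approached by leap up from E4 and left by step down to A4.
Leap in, step out — an appoggiatura.
The harmony at that moment is E minor triad (E, G, B); C5 is not a chord tone.
It is approached by leap up from G4 and left by step down to B4.
Leap in, step out — an appoggiatura.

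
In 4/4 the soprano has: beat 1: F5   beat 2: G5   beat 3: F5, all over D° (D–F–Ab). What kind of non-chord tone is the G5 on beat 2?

Upper neighbor tone.

The harmony at that moment is D diminished triad (D, F, Ab); G5 is not a chord tone.
It is approached by step up from F5 and left by step down to F5.
Step away and step back to the same note — a neighbor tone (upper neighbor).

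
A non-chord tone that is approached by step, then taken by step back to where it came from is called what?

Neighbor tone.

Approach: by step. Departure: by step in the opposite direction, back to the starting pitch.
Stepwise on both sides but reversing to return to the same chord tone — a neighbor tone. (Had it continued onward in the same direction it would be a passing tone instead.)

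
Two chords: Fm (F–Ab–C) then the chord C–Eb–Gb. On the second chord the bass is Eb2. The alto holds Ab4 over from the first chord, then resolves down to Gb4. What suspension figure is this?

4–3 suspension.

At the second chord the bass is Eb2. The suspended Ab4 lies a fourth above the bass; after resolving down by step to Gb4, the interval above the bass becomes a third.
Suspension figures are named by those two intervals: 4–3.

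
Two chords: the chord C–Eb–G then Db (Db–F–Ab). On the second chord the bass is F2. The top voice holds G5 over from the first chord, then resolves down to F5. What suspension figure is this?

At the second chord the bass is F2. The suspended G5 lies a ninth above the bass; after resolving down by step to F5, the interval above the bass becomes an octave.
Suspension figures are named by those two intervals: 9–8.

9–8 suspension.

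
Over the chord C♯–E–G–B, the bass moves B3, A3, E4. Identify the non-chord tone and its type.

The harmony at that moment is C♯ half-diminished seventh chord (C♯, E, G, B); A3 is not a chord tone.
It is approached by step down from B3 and left by leap up to E4.
Step in, leap out — an escape tone.

A3 is an escape tone.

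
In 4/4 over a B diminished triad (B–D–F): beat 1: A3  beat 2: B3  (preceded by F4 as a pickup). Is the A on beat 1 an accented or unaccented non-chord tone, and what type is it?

The harmony at that moment is B diminished triad (B, D, F); A3 is not a chord tone.
It is approached by leap down from F4 and left by step up to B3.
Leap in, step out — an appoggiatura.
It falls on the downbeat, so it is accented.

Accented appoggiatura.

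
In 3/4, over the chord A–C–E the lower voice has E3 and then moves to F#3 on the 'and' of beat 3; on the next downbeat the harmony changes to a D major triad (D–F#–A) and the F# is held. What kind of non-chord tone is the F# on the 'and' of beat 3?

The harmony at that moment is A minor triad (A, C, E); F#3 is not a chord tone.
It is approached by step up from E3 and then sustained as the same pitch into the next harmony.
Arriving early and becoming a chord tone when the harmony changes — an anticipation.

Anticipation.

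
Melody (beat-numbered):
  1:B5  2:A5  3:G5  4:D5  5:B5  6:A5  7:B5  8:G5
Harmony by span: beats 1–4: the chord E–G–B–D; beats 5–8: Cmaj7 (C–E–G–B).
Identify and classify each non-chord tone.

The harmony at that moment is E minor seventh chord (E, G, B, D); A5 is not a chord tone.
It is approached by step down from B5 and left by step down to G5.
Step in, step out in the same direction — a passing tone.
The harmony at that moment is C major seventh chord (C, E, G, B); A5 is not a chord tone.
It is approached by step down from B5 and left by step up to B5.
Step away and step back to the same note — a neighbor tone (lower neighbor).

A5 (beat 2) — passing tone; A5 (beat 6) — neighbor tone.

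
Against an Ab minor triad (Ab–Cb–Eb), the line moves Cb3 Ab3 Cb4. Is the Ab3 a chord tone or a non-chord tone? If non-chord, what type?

Ab minor triad contains Ab, Cb, Eb; Ab is the root, so it is a chord tone.

Chord tone (the root of Ab minor triad).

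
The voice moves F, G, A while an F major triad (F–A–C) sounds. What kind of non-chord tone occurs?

The harmony at that moment is F major triad (F, A, C); G is not a chord tone.
It is approached by step up from F and left by step up to A.
Step in, step out in the same direction — a passing tone.

G is a passing tone.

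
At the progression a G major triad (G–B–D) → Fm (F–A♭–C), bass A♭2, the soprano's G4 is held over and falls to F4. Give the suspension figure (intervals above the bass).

7–6 suspension.

At the second chord the bass is A♭2. The suspended G4 lies a seventh above the bass; after resolving down by step to F4, the interval above the bass becomes a sixth.
Suspension figures are named by those two intervals: 7–6.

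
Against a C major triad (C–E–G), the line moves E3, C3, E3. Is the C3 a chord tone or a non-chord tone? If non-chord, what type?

Chord tone (the root of C major triad).

C major triad contains C, E, G; C is the root, so it is a chord tone.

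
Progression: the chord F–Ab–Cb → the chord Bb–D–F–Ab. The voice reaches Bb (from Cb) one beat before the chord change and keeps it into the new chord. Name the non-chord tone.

The harmony at that moment is F diminished triad (F, Ab, Cb); Bb is not a chord tone.
It is approached by step down from Cb and then sustained as the same pitch into the next harmony.
Arriving early and becoming a chord tone when the harmony changes — an anticipation.

Bb is an anticipation.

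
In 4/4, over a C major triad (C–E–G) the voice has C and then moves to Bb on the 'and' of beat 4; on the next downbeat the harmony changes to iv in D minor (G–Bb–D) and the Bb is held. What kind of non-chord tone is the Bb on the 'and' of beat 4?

The harmony at that moment is C major triad (C, E, G); Bb is not a chord tone.
It is approached by step down from C and then sustained as the same pitch into the next harmony.
Arriving early and becoming a chord tone when the harmony changes — an anticipation.

Anticipation.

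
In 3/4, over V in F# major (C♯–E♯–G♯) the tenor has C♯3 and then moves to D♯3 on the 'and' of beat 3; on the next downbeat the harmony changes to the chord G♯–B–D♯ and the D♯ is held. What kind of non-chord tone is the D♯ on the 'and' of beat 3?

Anticipation.

The harmony at that moment is C♯ major triad (C♯, E♯, G♯); D♯3 is not a chord tone.
It is approached by step up from C♯3 and then sustained as the same pitch into the next harmony.
Arriving early and becoming a chord tone when the harmony changes — an anticipation.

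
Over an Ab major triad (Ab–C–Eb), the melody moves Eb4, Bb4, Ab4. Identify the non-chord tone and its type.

The harmony at that moment is Ab major triad (Ab, C, Eb); Bb4 is not a chord tone.
It is approached by leap up from Eb4 and left by step down to Ab4.
Leap in, step out — an appoggiatura.

Bb4 is an appoggiatura.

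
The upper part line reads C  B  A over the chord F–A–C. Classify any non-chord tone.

The harmony at that moment is F major triad (F, A, C); B is not a chord tone.
It is approached by step down from C and left by step down to A.
Step in, step out in the same direction — a passing tone.

B is a passing tone.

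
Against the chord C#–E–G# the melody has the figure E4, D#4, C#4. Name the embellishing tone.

D#4 is a passing tone.

The harmony at that moment is C# minor triad (C#, E, G#); D#4 is not a chord tone.
It is approached by step down from E4 and left by step down to C#4.
Step in, step out in the same direction — a passing tone.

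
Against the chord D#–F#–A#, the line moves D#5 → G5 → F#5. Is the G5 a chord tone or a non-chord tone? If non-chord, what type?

Non-chord tone — an appoggiatura.

The harmony at that moment is D# minor triad (D#, F#, A#); G5 is not a chord tone.
It is approached by leap up from D#5 and left by step down to F#5.
Leap in, step out — an appoggiatura.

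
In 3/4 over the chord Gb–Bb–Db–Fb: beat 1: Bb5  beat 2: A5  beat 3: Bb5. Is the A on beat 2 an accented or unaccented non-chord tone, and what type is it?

The harmony at that moment is Gb dominant seventh chord (Gb, Bb, Db, Fb); A5 is not a chord tone.
It is approached by step down from Bb5 and left by step up to Bb5.
Step away and step back to the same note — a neighbor tone (lower neighbor).
It falls on a weak beat, so it is unaccented.

Unaccented neighbor tone.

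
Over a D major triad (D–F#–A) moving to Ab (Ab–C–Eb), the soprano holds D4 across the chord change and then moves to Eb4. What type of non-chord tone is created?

The harmony at that moment is Ab major triad (Ab, C, Eb); D4 is not a chord tone.
It is held over (the same pitch as the preceding D4) and left by step up to Eb4.
Held over from the previous chord and resolving up by step — a retardation.

D4 is a retardation.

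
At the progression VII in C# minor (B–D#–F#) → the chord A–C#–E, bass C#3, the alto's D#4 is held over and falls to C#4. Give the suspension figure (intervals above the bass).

At the second chord the bass is C#3. The suspended D#4 lies a ninth above the bass; after resolving down by step to C#4, the interval above the bass becomes an octave.
Suspension figures are named by those two intervals: 9–8.

9–8 suspension.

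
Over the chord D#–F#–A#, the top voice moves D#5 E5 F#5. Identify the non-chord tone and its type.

E5 is a passing tone.

The harmony at that moment is D# minor triad (D#, F#, A#); E5 is not a chord tone.
It is approached by step up from D#5 and left by step up to F#5.
Step in, step out in the same direction — a passing tone.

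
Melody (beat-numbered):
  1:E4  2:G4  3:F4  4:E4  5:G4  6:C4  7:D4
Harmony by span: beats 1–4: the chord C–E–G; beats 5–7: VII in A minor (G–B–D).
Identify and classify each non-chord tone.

The harmony at that moment is C major triad (C, E, G); F4 is not a chord tone.
It is approached by step down from G4 and left by step down to E4.
Step in, step out in the same direction — a passing tone.
The harmony at that moment is G major triad (G, B, D); C4 is not a chord tone.
It is approached by leap down from G4 and left by step up to D4.
Leap in, step out — an appoggiatura.

F4 (beat 3) — passing tone; C4 (beat 6) — appoggiatura.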